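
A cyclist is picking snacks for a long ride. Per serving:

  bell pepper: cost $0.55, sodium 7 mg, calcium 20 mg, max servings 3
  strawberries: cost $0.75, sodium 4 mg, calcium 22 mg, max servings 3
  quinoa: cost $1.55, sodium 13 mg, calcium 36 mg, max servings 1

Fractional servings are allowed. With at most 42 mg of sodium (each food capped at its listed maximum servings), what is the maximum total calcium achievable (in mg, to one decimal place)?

Calcium per mg sodium: strawberries 5.5, bell pepper 2.857, quinoa 2.769.
Take 3 servings of strawberries: uses 12 mg sodium, +66.0 mg calcium (running total 66.0 mg).
Take 3 servings of bell pepper: uses 21 mg sodium, +60.0 mg calcium (running total 126.0 mg).
Take 0.6923 servings of quinoa: uses 9 mg sodium, +24.9 mg calcium (running total 150.9 mg).
Filling greedily by calcium-per-mg sodium is optimal for one linear limit, giving 150.9 mg.

150.9 mg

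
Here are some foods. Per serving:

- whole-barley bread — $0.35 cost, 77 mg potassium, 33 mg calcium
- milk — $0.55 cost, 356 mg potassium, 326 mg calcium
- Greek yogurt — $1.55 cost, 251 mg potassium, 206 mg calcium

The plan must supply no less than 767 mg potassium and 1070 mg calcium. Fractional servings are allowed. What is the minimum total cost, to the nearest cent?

This is a tiny linear program; its minimum lies at a vertex of the feasible set. List the vertices and price them.
whole-barley bread only: max(767/77, 1070/33) = 32.42 servings → $11.35.
milk only: max(767/356, 1070/326) = 3.282 servings → $1.81.
Greek yogurt only: max(767/251, 1070/206) = 5.194 servings → $8.05.
whole-barley bread + milk: the both-tight solution has a negative serving — not a feasible corner.
whole-barley bread + Greek yogurt: the both-tight solution has a negative serving — not a feasible corner.
milk + Greek yogurt: the both-tight solution has a negative serving — not a feasible corner.
The minimum over all feasible corners is $1.81.

$1.81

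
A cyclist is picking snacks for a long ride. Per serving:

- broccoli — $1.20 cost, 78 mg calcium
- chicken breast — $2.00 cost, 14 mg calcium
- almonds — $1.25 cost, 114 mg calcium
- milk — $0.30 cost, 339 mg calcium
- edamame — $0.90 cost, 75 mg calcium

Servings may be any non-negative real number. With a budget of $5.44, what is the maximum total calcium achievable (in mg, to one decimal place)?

Calcium per dollar: milk 1130, almonds 91.2, edamame 83.33, broccoli 65, chicken breast 7.
With no serving limits, spend the whole cost allowance on milk: $5.44 / $0.30 × 339 mg = 6147.2 mg.

6147.2 mg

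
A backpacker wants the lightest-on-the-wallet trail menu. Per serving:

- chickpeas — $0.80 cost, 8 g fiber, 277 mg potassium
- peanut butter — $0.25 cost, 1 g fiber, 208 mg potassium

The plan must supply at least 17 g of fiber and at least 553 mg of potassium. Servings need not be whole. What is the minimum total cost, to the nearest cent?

With two linear requirements the optimum uses one or two foods; enumerate the corners.
chickpeas only: max(17/8, 553/277) = 2.125 servings → $1.70.
peanut butter only: max(17/1, 553/208) = 17 servings → $4.25.
chickpeas + peanut butter with both targets exact would need a negative amount; discard.
The minimum over all feasible corners is $1.70.

$1.70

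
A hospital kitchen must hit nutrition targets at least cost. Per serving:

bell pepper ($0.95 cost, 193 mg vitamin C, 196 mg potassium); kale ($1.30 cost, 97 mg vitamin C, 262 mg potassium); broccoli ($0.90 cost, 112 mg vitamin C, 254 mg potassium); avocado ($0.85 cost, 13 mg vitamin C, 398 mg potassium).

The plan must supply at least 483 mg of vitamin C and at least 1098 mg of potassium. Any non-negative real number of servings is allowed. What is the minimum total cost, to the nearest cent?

$3.62

Minimising a linear cost over {vitamin C ≥ 483, potassium ≥ 1098, servings ≥ 0} — the optimum is at a vertex, using one or two foods.
bell pepper only: max(483/193, 1098/196) = 5.602 servings → $5.32.
kale only: max(483/97, 1098/262) = 4.979 servings → $6.47.
broccoli only: max(483/112, 1098/254) = 4.323 servings → $3.89.
avocado only: max(483/13, 1098/398) = 37.15 servings → $31.58.
bell pepper + kale with both tight: 0.6351 servings and 3.716 servings → $5.43.
bell pepper + broccoli: intersection lies outside the first quadrant.
bell pepper + avocado with both tight: 2.396 servings and 1.579 servings → $3.62.
kale + broccoli with both tight: 0.06247 servings and 4.258 servings → $3.91.
kale + avocado: the both-tight solution has a negative serving — not a feasible corner.
broccoli + avocado with both tight: 4.312 servings and 0.007123 servings → $3.89.
So the least-cost plan costs $3.62.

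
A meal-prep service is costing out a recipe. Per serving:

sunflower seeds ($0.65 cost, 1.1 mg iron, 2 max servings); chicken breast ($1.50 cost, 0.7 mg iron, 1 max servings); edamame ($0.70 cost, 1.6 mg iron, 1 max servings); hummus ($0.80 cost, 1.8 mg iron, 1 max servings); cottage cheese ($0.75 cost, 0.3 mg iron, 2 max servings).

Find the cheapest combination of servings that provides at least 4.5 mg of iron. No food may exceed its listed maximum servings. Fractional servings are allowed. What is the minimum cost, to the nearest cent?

Cost per mg of iron: edamame $0.4375, hummus $0.4444, sunflower seeds $0.5909, chicken breast $2.1429, cottage cheese $2.5000.
Take 1 serving of edamame: +1.6 mg iron for $0.70 (total $0.70, still need 2.9 mg).
Take 1 serving of hummus: +1.8 mg iron for $0.80 (total $1.50, still need 1.1 mg).
Take 1 serving of sunflower seeds: +1.1 mg iron for $0.65 (total $2.15, still need 0.0 mg).
Greedy by cheapest-per-mg is optimal for a single linear constraint, so the minimum cost is $2.15.

$2.15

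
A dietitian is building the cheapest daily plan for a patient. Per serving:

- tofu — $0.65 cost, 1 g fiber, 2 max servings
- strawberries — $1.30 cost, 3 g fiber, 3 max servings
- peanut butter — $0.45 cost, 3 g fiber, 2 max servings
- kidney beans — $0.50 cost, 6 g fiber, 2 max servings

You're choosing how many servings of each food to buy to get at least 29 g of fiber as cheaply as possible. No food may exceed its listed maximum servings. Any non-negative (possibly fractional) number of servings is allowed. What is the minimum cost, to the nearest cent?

Cost per g of fiber: kidney beans $0.0833, peanut butter $0.1500, strawberries $0.4333, tofu $0.6500.
Take 2 servings of kidney beans: +12.0 g fiber for $1.00 (total $1.00, still need 17.0 g).
Take 2 servings of peanut butter: +6.0 g fiber for $0.90 (total $1.90, still need 11.0 g).
Take 3 servings of strawberries: +9.0 g fiber for $3.90 (total $5.80, still need 2.0 g).
Take 2 servings of tofu: +2.0 g fiber for $1.30 (total $7.10, still need 0.0 g).
Filling from the cheapest source first is optimal under one linear minimum: $7.10.

$7.10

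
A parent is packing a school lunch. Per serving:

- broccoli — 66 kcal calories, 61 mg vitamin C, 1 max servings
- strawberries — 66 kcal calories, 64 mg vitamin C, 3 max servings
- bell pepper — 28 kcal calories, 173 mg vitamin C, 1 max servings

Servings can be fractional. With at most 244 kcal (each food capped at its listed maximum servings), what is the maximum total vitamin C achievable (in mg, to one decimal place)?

381.6 mg

Vitamin C per kcal: bell pepper 6.179, strawberries 0.9697, broccoli 0.9242.
Take 1 serving of bell pepper: uses 28 kcal, +173.0 mg vitamin C (running total 173.0 mg).
Take 3 servings of strawberries: uses 198 kcal, +192.0 mg vitamin C (running total 365.0 mg).
Take 0.2727 servings of broccoli: uses 18 kcal, +16.6 mg vitamin C (running total 381.6 mg).
Greedy by best ratio exhausts the calories allowance optimally: 381.6 mg.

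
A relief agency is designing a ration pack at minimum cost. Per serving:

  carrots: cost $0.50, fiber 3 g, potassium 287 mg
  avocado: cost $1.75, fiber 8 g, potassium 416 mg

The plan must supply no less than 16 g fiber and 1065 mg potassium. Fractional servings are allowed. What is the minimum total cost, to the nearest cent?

$2.67

Two binding constraints pin down two serving amounts, so the optimal mix uses at most two foods. The candidates are each food alone (scaled to the tighter of fiber/potassium) and each pair with both constraints tight.
carrots only: max(16/3, 1065/287) = 5.333 servings → $2.67.
avocado only: max(16/8, 1065/416) = 2.56 servings → $4.48.
carrots + avocado with both tight: 1.779 servings and 1.333 servings → $3.22.
Cheapest feasible corner: $2.67.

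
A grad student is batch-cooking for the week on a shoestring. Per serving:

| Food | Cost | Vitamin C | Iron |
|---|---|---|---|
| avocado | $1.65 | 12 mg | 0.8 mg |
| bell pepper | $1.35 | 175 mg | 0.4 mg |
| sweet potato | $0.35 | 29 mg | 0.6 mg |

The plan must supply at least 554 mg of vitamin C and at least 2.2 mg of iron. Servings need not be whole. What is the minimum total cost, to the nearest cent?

$4.49

This is a tiny linear program; its minimum lies at a vertex of the feasible set. List the vertices and price them.
avocado only: max(554/12, 2.2/0.8) = 46.17 servings → $76.17.
bell pepper only: max(554/175, 2.2/0.4) = 5.5 servings → $7.42.
sweet potato only: max(554/29, 2.2/0.6) = 19.1 servings → $6.69.
avocado + bell pepper with both tight: 1.209 servings and 3.083 servings → $6.16.
avocado + sweet potato with both targets exact would need a negative amount; discard.
bell pepper + sweet potato with both tight: 2.876 servings and 1.749 servings → $4.49.
Cheapest feasible corner: $4.49.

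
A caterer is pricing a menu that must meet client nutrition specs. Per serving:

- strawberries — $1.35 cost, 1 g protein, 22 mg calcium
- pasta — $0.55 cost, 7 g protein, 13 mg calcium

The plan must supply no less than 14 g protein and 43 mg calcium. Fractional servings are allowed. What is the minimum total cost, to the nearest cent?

Minimising a linear cost over {protein ≥ 14, calcium ≥ 43, servings ≥ 0} — the optimum is at a vertex, using one or two foods.
strawberries only: max(14/1, 43/22) = 14 servings → $18.90.
pasta only: max(14/7, 43/13) = 3.308 servings → $1.82.
strawberries + pasta with both tight: 0.844 servings and 1.879 servings → $2.17.
Cheapest feasible corner: $1.82.

$1.82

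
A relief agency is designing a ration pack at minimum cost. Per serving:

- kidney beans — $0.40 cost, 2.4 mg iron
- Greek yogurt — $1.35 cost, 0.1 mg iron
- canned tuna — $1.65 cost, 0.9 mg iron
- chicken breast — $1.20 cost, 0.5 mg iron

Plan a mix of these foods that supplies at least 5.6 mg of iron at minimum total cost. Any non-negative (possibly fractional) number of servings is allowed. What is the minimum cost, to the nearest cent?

$0.93

Cost per mg of iron: kidney beans $0.1667, canned tuna $1.8333, chicken breast $2.4000, Greek yogurt $13.5000.
With no serving limits, use only kidney beans: 5.6 mg / 2.4 mg = 2.333 servings × $0.40 = $0.93.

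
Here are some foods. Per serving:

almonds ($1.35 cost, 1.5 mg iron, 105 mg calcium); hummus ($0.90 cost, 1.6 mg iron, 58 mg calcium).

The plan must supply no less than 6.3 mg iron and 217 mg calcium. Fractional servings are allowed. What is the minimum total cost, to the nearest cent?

An LP optimum is at a vertex; with two nutrient constraints at most two foods are used. Check each candidate.
almonds only: max(6.3/1.5, 217/105) = 4.2 servings → $5.67.
hummus only: max(6.3/1.6, 217/58) = 3.938 servings → $3.54.
almonds + hummus with both targets exact would need a negative amount; discard.
The minimum over all feasible corners is $3.54.

$3.54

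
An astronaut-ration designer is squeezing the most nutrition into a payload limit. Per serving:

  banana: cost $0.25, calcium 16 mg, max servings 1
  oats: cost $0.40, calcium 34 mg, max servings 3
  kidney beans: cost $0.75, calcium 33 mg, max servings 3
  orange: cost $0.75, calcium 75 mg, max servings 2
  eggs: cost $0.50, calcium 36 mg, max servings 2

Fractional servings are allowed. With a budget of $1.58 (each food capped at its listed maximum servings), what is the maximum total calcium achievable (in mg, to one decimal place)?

Calcium per dollar: orange 100, oats 85, eggs 72, banana 64, kidney beans 44.
Take 2 servings of orange: spends $1.50, +150.0 mg calcium (running total 150.0 mg).
Take 0.2 servings of oats: spends $0.08, +6.8 mg calcium (running total 156.8 mg).
Filling greedily by calcium-per-dollar is optimal for one linear limit, giving 156.8 mg.

156.8 mg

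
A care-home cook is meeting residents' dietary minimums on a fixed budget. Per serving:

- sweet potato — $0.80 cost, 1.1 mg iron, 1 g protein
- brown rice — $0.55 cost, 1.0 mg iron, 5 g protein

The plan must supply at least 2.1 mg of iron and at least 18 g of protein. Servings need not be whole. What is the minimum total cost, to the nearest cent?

A basic optimal solution has at most two foods positive. Try each food alone and each pair with both targets met exactly.
sweet potato only: max(2.1/1.1, 18/1) = 18 servings → $14.40.
brown rice only: max(2.1/1.0, 18/5) = 3.6 servings → $1.98.
sweet potato + brown rice: the both-tight solution has a negative serving — not a feasible corner.
The minimum over all feasible corners is $1.98.

$1.98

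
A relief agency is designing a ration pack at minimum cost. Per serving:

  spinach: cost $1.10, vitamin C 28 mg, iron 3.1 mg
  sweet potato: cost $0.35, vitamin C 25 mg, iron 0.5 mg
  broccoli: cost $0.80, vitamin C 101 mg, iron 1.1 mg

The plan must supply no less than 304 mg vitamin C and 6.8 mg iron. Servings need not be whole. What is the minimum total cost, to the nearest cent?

Minimising a linear cost over {vitamin C ≥ 304, iron ≥ 6.8, servings ≥ 0} — the optimum is at a vertex, using one or two foods.
spinach only: max(304/28, 6.8/3.1) = 10.86 servings → $11.94.
sweet potato only: max(304/25, 6.8/0.5) = 13.6 servings → $4.76.
broccoli only: max(304/101, 6.8/1.1) = 6.182 servings → $4.95.
spinach + sweet potato with both tight: 0.2835 servings and 11.84 servings → $4.46.
spinach + broccoli with both tight: 1.248 servings and 2.664 servings → $3.50.
sweet potato + broccoli: intersection lies outside the first quadrant.
So the least-cost plan costs $3.50.

$3.50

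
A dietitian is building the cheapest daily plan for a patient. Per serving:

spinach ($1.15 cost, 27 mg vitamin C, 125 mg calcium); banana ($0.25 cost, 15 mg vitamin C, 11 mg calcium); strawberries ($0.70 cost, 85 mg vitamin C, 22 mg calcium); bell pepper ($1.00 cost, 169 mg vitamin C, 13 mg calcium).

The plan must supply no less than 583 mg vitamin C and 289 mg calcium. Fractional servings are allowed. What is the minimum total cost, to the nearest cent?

$5.42

For a min-cost LP with two ≥-constraints, a basic feasible solution has at most two positive variables.
spinach only: max(583/27, 289/125) = 21.59 servings → $24.83.
banana only: max(583/15, 289/11) = 38.87 servings → $9.72.
strawberries only: max(583/85, 289/22) = 13.14 servings → $9.20.
bell pepper only: max(583/169, 289/13) = 22.23 servings → $22.23.
spinach + banana with both targets exact would need a negative amount; discard.
spinach + strawberries with both tight: 1.17 servings and 6.487 servings → $5.89.
spinach + bell pepper with both tight: 1.986 servings and 3.132 servings → $5.42.
banana + strawberries with both tight: 19.4 servings and 3.435 servings → $7.26.
banana + bell pepper with both tight: 24.8 servings and 1.249 servings → $7.45.
strawberries + bell pepper: the both-tight solution has a negative serving — not a feasible corner.
So the least-cost plan costs $5.42.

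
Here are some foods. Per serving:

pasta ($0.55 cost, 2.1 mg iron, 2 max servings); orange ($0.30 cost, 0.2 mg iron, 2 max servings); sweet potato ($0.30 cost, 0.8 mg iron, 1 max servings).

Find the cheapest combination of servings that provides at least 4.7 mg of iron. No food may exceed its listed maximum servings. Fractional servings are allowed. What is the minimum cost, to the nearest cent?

$1.29

Cost per mg of iron: pasta $0.2619, sweet potato $0.3750, orange $1.5000.
Take 2 servings of pasta: +4.2 mg iron for $1.10 (total $1.10, still need 0.5 mg).
Take 0.625 servings of sweet potato: +0.5 mg iron for $0.19 (total $1.29, still need 0.0 mg).
Greedy by cheapest-per-mg is optimal for a single linear constraint, so the minimum cost is $1.29.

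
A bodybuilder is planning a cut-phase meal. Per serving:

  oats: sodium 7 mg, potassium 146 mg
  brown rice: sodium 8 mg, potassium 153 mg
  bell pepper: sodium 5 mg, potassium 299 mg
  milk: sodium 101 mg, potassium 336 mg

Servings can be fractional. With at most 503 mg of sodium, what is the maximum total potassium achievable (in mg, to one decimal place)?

Potassium per mg sodium: bell pepper 59.8, oats 20.86, brown rice 19.12, milk 3.327.
With no serving limits, spend the whole sodium allowance on bell pepper: 503 mg / 5 mg × 299 mg = 30079.4 mg.

30079.4 mg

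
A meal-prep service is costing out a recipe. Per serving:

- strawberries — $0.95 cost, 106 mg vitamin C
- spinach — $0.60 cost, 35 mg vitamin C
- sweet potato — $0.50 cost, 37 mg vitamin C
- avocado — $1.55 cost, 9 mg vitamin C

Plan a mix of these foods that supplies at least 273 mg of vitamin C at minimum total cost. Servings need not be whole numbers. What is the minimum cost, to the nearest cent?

Cost per mg of vitamin C: strawberries $0.0090, sweet potato $0.0135, spinach $0.0171, avocado $0.1722.
With no serving limits, use only strawberries: 273 mg / 106 mg = 2.575 servings × $0.95 = $2.45.

$2.45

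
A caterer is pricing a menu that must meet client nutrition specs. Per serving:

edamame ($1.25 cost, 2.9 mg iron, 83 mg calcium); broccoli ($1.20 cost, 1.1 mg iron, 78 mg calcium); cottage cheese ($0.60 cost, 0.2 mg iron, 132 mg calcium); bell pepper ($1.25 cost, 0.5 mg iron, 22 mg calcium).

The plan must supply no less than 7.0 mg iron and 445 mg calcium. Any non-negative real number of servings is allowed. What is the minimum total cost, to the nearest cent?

A basic optimal solution has at most two foods positive. Try each food alone and each pair with both targets met exactly.
edamame only: max(7.0/2.9, 445/83) = 5.361 servings → $6.70.
broccoli only: max(7.0/1.1, 445/78) = 6.364 servings → $7.64.
cottage cheese only: max(7.0/0.2, 445/132) = 35 servings → $21.00.
bell pepper only: max(7.0/0.5, 445/22) = 20.23 servings → $25.28.
edamame + broccoli with both tight: 0.4188 servings and 5.259 servings → $6.83.
edamame + cottage cheese with both tight: 2.28 servings and 1.937 servings → $4.01.
edamame + bell pepper: the both-tight solution has a negative serving — not a feasible corner.
broccoli + cottage cheese: the both-tight solution has a negative serving — not a feasible corner.
broccoli + bell pepper with both tight: 4.628 servings and 3.818 servings → $10.33.
cottage cheese + bell pepper with both tight: 1.112 servings and 13.56 servings → $17.61.
So the least-cost plan costs $4.01.

$4.01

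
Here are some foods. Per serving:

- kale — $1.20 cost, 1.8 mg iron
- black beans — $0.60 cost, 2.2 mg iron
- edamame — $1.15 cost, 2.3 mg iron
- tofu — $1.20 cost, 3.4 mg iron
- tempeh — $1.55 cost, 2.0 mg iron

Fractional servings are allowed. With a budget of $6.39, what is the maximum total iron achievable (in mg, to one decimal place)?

Iron per dollar: black beans 3.667, tofu 2.833, edamame 2, kale 1.5, tempeh 1.29.
With no serving limits, spend the whole cost allowance on black beans: $6.39 / $0.60 × 2.2 mg = 23.4 mg.

23.4 mg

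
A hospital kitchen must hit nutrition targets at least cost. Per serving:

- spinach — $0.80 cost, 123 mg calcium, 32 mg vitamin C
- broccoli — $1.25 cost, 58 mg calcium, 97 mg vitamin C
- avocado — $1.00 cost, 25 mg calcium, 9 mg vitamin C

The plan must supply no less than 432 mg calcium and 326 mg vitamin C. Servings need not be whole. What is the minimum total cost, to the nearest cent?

For a min-cost LP with two ≥-constraints, a basic feasible solution has at most two positive variables.
spinach only: max(432/123, 326/32) = 10.19 servings → $8.15.
broccoli only: max(432/58, 326/97) = 7.448 servings → $9.31.
avocado only: max(432/25, 326/9) = 36.22 servings → $36.22.
spinach + broccoli with both tight: 2.282 servings and 2.608 servings → $5.09.
spinach + avocado: intersection lies outside the first quadrant.
broccoli + avocado with both tight: 2.24 servings and 12.08 servings → $14.88.
So the least-cost plan costs $5.09.

$5.09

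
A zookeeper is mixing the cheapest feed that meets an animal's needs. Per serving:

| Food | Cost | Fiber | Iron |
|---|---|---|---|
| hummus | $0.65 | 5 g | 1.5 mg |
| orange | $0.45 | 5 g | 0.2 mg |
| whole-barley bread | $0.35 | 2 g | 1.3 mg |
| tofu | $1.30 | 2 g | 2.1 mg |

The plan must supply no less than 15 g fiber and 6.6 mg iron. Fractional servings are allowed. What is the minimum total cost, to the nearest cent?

The cheapest plan sits at a corner of the feasible region — with two constraints it uses at most two foods.
hummus only: max(15/5, 6.6/1.5) = 4.4 servings → $2.86.
orange only: max(15/5, 6.6/0.2) = 33 servings → $14.85.
whole-barley bread only: max(15/2, 6.6/1.3) = 7.5 servings → $2.62.
tofu only: max(15/2, 6.6/2.1) = 7.5 servings → $9.75.
hummus + orange: intersection lies outside the first quadrant.
hummus + whole-barley bread with both tight: 1.8 servings and 3 servings → $2.22.
hummus + tofu with both tight: 2.44 servings and 1.4 servings → $3.41.
orange + whole-barley bread with both tight: 1.033 servings and 4.918 servings → $2.19.
orange + tofu with both tight: 1.812 servings and 2.97 servings → $4.68.
whole-barley bread + tofu: intersection lies outside the first quadrant.
So the least-cost plan costs $2.19.

$2.19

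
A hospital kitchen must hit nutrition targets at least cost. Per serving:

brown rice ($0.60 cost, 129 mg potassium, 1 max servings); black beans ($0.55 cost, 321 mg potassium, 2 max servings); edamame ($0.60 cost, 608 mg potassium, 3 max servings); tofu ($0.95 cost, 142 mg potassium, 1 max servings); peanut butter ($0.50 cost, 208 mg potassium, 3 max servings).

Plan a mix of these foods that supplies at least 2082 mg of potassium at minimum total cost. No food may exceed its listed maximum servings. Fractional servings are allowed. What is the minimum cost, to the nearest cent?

$2.24

Cost per mg of potassium: edamame $0.0010, black beans $0.0017, peanut butter $0.0024, brown rice $0.0047, tofu $0.0067.
Take 3 servings of edamame: +1824.0 mg potassium for $1.80 (total $1.80, still need 258.0 mg).
Take 0.8037 servings of black beans: +258.0 mg potassium for $0.44 (total $2.24, still need 0.0 mg).
Greedy by cheapest-per-mg is optimal for a single linear constraint, so the minimum cost is $2.24.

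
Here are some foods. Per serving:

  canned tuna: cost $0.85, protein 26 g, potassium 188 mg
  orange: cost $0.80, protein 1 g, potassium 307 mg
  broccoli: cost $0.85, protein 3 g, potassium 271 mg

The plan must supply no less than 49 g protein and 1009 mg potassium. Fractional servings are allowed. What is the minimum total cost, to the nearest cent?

A basic optimal solution has at most two foods positive. Try each food alone and each pair with both targets met exactly.
canned tuna only: max(49/26, 1009/188) = 5.367 servings → $4.56.
orange only: max(49/1, 1009/307) = 49 servings → $39.20.
broccoli only: max(49/3, 1009/271) = 16.33 servings → $13.88.
canned tuna + orange with both tight: 1.801 servings and 2.184 servings → $3.28.
canned tuna + broccoli with both tight: 1.582 servings and 2.626 servings → $3.58.
orange + broccoli with both targets exact would need a negative amount; discard.
The minimum over all feasible corners is $3.28.

$3.28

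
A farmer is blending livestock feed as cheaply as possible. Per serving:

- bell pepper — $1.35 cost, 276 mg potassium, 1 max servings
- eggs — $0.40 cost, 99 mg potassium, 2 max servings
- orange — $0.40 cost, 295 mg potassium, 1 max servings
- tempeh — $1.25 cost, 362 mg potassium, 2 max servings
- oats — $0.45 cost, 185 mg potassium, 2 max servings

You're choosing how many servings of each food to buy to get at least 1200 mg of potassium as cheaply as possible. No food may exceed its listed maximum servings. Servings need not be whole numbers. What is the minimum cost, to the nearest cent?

$3.15

Cost per mg of potassium: orange $0.0014, oats $0.0024, tempeh $0.0035, eggs $0.0040, bell pepper $0.0049.
Take 1 serving of orange: +295.0 mg potassium for $0.40 (total $0.40, still need 905.0 mg).
Take 2 servings of oats: +370.0 mg potassium for $0.90 (total $1.30, still need 535.0 mg).
Take 1.478 servings of tempeh: +535.0 mg potassium for $1.85 (total $3.15, still need 0.0 mg).
Greedy by cheapest-per-mg is optimal for a single linear constraint, so the minimum cost is $3.15.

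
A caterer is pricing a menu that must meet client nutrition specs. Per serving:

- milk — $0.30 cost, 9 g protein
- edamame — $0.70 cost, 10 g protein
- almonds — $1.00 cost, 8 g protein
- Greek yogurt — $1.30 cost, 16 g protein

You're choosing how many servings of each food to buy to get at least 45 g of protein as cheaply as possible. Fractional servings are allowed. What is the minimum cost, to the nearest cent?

$1.50

Cost per g of protein: milk $0.0333, edamame $0.0700, Greek yogurt $0.0813, almonds $0.1250.
With no serving limits, use only milk: 45 g / 9 g = 5 servings × $0.30 = $1.50.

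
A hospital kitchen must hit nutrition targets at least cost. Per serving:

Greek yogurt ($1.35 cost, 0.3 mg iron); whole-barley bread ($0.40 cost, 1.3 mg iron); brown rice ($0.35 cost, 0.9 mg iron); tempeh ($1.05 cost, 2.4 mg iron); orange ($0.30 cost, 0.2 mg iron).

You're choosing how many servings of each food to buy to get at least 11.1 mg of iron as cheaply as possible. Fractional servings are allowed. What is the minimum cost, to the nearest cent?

Cost per mg of iron: whole-barley bread $0.3077, brown rice $0.3889, tempeh $0.4375, orange $1.5000, Greek yogurt $4.5000.
With no serving limits, use only whole-barley bread: 11.1 mg / 1.3 mg = 8.538 servings × $0.40 = $3.42.

$3.42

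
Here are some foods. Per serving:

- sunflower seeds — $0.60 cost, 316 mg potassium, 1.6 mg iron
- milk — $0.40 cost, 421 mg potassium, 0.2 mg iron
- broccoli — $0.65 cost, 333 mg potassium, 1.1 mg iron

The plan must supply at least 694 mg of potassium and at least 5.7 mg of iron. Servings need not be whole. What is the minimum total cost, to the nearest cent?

Check every corner: each single food scaled to meet both minima, and each pair solved so both constraints bind.
sunflower seeds only: max(694/316, 5.7/1.6) = 3.562 servings → $2.14.
milk only: max(694/421, 5.7/0.2) = 28.5 servings → $11.40.
broccoli only: max(694/333, 5.7/1.1) = 5.182 servings → $3.37.
sunflower seeds + milk: intersection lies outside the first quadrant.
sunflower seeds + broccoli with both targets exact would need a negative amount; discard.
milk + broccoli: intersection lies outside the first quadrant.
So the least-cost plan costs $2.14.

$2.14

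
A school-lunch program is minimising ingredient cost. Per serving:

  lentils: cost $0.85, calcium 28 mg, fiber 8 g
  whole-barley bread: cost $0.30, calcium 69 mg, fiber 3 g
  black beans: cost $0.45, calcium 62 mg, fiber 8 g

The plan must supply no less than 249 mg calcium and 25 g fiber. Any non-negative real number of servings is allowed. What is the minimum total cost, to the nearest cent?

$1.56

Check every corner: each single food scaled to meet both minima, and each pair solved so both constraints bind.
lentils only: max(249/28, 25/8) = 8.893 servings → $7.56.
whole-barley bread only: max(249/69, 25/3) = 8.333 servings → $2.50.
black beans only: max(249/62, 25/8) = 4.016 servings → $1.81.
lentils + whole-barley bread with both tight: 2.09 servings and 2.761 servings → $2.60.
lentils + black beans with both targets exact would need a negative amount; discard.
whole-barley bread + black beans with both tight: 1.208 servings and 2.672 servings → $1.56.
So the least-cost plan costs $1.56.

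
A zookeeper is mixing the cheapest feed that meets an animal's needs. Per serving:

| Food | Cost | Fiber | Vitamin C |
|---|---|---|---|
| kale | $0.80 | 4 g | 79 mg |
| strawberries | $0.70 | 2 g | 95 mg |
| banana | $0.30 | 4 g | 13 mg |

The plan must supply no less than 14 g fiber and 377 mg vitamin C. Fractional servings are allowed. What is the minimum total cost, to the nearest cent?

$3.11

At the optimum either one food covers both requirements or two foods hit both targets exactly; no other combination can be cheaper.
kale only: max(14/4, 377/79) = 4.772 servings → $3.82.
strawberries only: max(14/2, 377/95) = 7 servings → $4.90.
banana only: max(14/4, 377/13) = 29 servings → $8.70.
kale + strawberries with both tight: 2.595 servings and 1.811 servings → $3.34.
kale + banana with both targets exact would need a negative amount; discard.
strawberries + banana with both tight: 3.746 servings and 1.627 servings → $3.11.
The minimum over all feasible corners is $3.11.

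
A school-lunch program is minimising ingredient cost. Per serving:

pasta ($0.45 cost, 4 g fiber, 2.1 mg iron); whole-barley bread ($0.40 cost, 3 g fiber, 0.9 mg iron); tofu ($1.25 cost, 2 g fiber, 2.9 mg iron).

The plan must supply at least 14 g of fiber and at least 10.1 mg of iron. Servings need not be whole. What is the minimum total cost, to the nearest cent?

For a min-cost LP with two ≥-constraints, a basic feasible solution has at most two positive variables.
pasta only: max(14/4, 10.1/2.1) = 4.81 servings → $2.16.
whole-barley bread only: max(14/3, 10.1/0.9) = 11.22 servings → $4.49.
tofu only: max(14/2, 10.1/2.9) = 7 servings → $8.75.
pasta + whole-barley bread with both targets exact would need a negative amount; discard.
pasta + tofu with both tight: 2.757 servings and 1.486 servings → $3.10.
whole-barley bread + tofu with both tight: 2.957 servings and 2.565 servings → $4.39.
The minimum over all feasible corners is $2.16.

$2.16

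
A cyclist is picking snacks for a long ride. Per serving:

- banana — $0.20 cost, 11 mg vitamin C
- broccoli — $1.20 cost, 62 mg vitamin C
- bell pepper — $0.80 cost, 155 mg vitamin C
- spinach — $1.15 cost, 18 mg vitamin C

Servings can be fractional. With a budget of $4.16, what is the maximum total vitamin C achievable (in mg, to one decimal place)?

Vitamin C per dollar: bell pepper 193.8, banana 55, broccoli 51.67, spinach 15.65.
With no serving limits, spend the whole cost allowance on bell pepper: $4.16 / $0.80 × 155 mg = 806.0 mg.

806.0 mg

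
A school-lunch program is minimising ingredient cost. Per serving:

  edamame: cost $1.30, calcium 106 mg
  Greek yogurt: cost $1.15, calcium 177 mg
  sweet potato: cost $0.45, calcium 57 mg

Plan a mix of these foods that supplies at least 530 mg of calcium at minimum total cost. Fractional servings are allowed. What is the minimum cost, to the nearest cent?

$3.44

Cost per mg of calcium: Greek yogurt $0.0065, sweet potato $0.0079, edamame $0.0123.
With no serving limits, use only Greek yogurt: 530 mg / 177 mg = 2.994 servings × $1.15 = $3.44.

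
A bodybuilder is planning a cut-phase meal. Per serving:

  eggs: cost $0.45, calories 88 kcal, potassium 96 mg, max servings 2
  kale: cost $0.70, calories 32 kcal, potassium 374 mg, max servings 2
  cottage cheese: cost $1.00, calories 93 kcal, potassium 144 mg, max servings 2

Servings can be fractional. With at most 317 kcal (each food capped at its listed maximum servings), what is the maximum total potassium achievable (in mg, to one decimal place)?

Potassium per kcal: kale 11.69, cottage cheese 1.548, eggs 1.091.
Take 2 servings of kale: uses 64 kcal, +748.0 mg potassium (running total 748.0 mg).
Take 2 servings of cottage cheese: uses 186 kcal, +288.0 mg potassium (running total 1036.0 mg).
Take 0.7614 servings of eggs: uses 67 kcal, +73.1 mg potassium (running total 1109.1 mg).
Greedy by best ratio exhausts the calories allowance optimally: 1109.1 mg.

1109.1 mg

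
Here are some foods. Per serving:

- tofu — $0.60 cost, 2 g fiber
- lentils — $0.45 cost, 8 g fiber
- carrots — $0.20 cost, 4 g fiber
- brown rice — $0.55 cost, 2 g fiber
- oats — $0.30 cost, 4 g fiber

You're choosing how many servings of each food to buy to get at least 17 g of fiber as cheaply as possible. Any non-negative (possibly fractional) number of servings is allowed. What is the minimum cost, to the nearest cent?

Cost per g of fiber: carrots $0.0500, lentils $0.0563, oats $0.0750, brown rice $0.2750, tofu $0.3000.
With no serving limits, use only carrots: 17 g / 4 g = 4.25 servings × $0.20 = $0.85.

$0.85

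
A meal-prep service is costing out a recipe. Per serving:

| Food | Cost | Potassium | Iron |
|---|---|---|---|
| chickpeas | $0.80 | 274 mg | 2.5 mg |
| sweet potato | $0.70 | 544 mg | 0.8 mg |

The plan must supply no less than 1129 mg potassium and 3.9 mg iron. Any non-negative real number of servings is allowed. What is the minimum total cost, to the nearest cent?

This is a tiny linear program; its minimum lies at a vertex of the feasible set. List the vertices and price them.
chickpeas only: max(1129/274, 3.9/2.5) = 4.12 servings → $3.30.
sweet potato only: max(1129/544, 3.9/0.8) = 4.875 servings → $3.41.
chickpeas + sweet potato with both tight: 1.068 servings and 1.537 servings → $1.93.
Cheapest feasible corner: $1.93.

$1.93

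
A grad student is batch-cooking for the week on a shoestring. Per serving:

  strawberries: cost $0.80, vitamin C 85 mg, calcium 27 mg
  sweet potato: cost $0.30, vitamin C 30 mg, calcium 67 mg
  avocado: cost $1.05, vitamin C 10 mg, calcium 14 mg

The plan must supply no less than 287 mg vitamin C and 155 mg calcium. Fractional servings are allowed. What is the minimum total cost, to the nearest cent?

$2.72

At the optimum either one food covers both requirements or two foods hit both targets exactly; no other combination can be cheaper.
strawberries only: max(287/85, 155/27) = 5.741 servings → $4.59.
sweet potato only: max(287/30, 155/67) = 9.567 servings → $2.87.
avocado only: max(287/10, 155/14) = 28.7 servings → $30.14.
strawberries + sweet potato with both tight: 2.984 servings and 1.111 servings → $2.72.
strawberries + avocado with both tight: 2.683 servings and 5.898 servings → $8.34.
sweet potato + avocado: intersection lies outside the first quadrant.
So the least-cost plan costs $2.72.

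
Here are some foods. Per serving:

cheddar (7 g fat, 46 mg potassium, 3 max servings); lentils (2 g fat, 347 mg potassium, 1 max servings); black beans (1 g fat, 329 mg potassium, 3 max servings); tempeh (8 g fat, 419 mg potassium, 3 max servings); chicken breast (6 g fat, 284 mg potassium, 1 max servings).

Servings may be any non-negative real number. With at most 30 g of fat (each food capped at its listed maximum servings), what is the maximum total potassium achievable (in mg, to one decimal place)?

2638.3 mg

Potassium per g fat: black beans 329, lentils 173.5, tempeh 52.38, chicken breast 47.33, cheddar 6.571.
Take 3 servings of black beans: uses 3 g fat, +987.0 mg potassium (running total 987.0 mg).
Take 1 serving of lentils: uses 2 g fat, +347.0 mg potassium (running total 1334.0 mg).
Take 3 servings of tempeh: uses 24 g fat, +1257.0 mg potassium (running total 2591.0 mg).
Take 0.1667 servings of chicken breast: uses 1 g fat, +47.3 mg potassium (running total 2638.3 mg).
Filling greedily by potassium-per-g fat is optimal for one linear limit, giving 2638.3 mg.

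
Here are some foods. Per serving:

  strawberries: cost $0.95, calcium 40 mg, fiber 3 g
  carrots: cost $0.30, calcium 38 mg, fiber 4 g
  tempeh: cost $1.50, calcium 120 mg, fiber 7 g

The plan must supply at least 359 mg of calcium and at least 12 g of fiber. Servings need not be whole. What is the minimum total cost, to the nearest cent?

$2.83

An LP optimum is at a vertex; with two nutrient constraints at most two foods are used. Check each candidate.
strawberries only: max(359/40, 12/3) = 8.975 servings → $8.53.
carrots only: max(359/38, 12/4) = 9.447 servings → $2.83.
tempeh only: max(359/120, 12/7) = 2.992 servings → $4.49.
strawberries + carrots: the both-tight solution has a negative serving — not a feasible corner.
strawberries + tempeh with both targets exact would need a negative amount; discard.
carrots + tempeh: the both-tight solution has a negative serving — not a feasible corner.
So the least-cost plan costs $2.83.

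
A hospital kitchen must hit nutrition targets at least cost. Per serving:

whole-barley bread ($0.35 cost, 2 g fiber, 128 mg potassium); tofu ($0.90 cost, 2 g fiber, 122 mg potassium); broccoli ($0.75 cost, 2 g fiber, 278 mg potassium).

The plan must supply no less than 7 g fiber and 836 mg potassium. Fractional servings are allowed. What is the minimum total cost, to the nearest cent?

whole-barley bread only: max(7/2, 836/128) = 6.531 servings → $2.29.
tofu only: max(7/2, 836/122) = 6.852 servings → $6.17.
broccoli only: max(7/2, 836/278) = 3.5 servings → $2.62.
whole-barley bread + tofu with both targets exact would need a negative amount; discard.
whole-barley bread + broccoli with both tight: 0.9133 servings and 2.587 servings → $2.26.
tofu + broccoli with both tight: 0.8782 servings and 2.622 servings → $2.76.
Cheapest feasible corner: $2.26.

$2.26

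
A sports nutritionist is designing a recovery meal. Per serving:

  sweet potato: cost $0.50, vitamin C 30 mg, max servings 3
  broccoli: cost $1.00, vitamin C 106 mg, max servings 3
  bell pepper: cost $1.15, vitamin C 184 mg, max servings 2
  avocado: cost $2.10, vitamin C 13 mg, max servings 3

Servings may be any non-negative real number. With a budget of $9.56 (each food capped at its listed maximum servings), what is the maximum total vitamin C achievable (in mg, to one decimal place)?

793.1 mg

Vitamin C per dollar: bell pepper 160, broccoli 106, sweet potato 60, avocado 6.19.
Take 2 servings of bell pepper: spends $2.30, +368.0 mg vitamin C (running total 368.0 mg).
Take 3 servings of broccoli: spends $3.00, +318.0 mg vitamin C (running total 686.0 mg).
Take 3 servings of sweet potato: spends $1.50, +90.0 mg vitamin C (running total 776.0 mg).
Take 1.314 servings of avocado: spends $2.76, +17.1 mg vitamin C (running total 793.1 mg).
Greedy by best ratio exhausts the cost allowance optimally: 793.1 mg.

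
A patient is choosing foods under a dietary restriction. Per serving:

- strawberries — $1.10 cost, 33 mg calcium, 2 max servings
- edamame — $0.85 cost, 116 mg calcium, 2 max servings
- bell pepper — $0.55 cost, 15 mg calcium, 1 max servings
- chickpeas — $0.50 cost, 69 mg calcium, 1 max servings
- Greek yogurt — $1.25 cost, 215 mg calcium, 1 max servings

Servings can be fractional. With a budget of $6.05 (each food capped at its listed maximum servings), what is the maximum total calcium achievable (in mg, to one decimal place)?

Calcium per dollar: Greek yogurt 172, chickpeas 138, edamame 136.5, strawberries 30, bell pepper 27.27.
Take 1 serving of Greek yogurt: spends $1.25, +215.0 mg calcium (running total 215.0 mg).
Take 1 serving of chickpeas: spends $0.50, +69.0 mg calcium (running total 284.0 mg).
Take 2 servings of edamame: spends $1.70, +232.0 mg calcium (running total 516.0 mg).
Take 2 servings of strawberries: spends $2.20, +66.0 mg calcium (running total 582.0 mg).
Take 0.7273 servings of bell pepper: spends $0.40, +10.9 mg calcium (running total 592.9 mg).
Greedy by best ratio exhausts the cost allowance optimally: 592.9 mg.

592.9 mg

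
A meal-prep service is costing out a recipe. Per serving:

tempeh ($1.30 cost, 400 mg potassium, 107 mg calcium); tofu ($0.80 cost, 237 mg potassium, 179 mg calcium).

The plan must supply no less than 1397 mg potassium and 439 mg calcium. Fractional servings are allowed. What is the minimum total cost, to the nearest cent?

$4.56

A basic optimal solution has at most two foods positive. Try each food alone and each pair with both targets met exactly.
tempeh only: max(1397/400, 439/107) = 4.103 servings → $5.33.
tofu only: max(1397/237, 439/179) = 5.895 servings → $4.72.
tempeh + tofu with both tight: 3.158 servings and 0.5649 servings → $4.56.
The minimum over all feasible corners is $4.56.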